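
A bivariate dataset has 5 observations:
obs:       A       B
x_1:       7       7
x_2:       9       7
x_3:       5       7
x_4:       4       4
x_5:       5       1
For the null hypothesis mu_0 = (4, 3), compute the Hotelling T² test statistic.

Step 1 — sample mean vector:
  mean(A) = (7 + 9 + 5 + 4 + 5) / 5 = 30/5 = 6
  mean(B) = (7 + 7 + 7 + 4 + 1) / 5 = 26/5 = 5.2
  x̄ = (6, 5.2),  deviation x̄ - mu_0 = (6, 5.2) - (4, 3) = (2, 2.2).

Step 2 — sample covariance matrix, S[i,j] = (1/(n-1)) · Σ_k (x_{k,i} - mean_i) · (x_{k,j} - mean_j), divisor n-1 = 4:
  S[A,A] = ((1)·(1) + (3)·(3) + (-1)·(-1) + (-2)·(-2) + (-1)·(-1)) / 4 = 16/4 = 4
  S[A,B] = ((1)·(1.8) + (3)·(1.8) + (-1)·(1.8) + (-2)·(-1.2) + (-1)·(-4.2)) / 4 = 12/4 = 3
  S[B,B] = ((1.8)·(1.8) + (1.8)·(1.8) + (1.8)·(1.8) + (-1.2)·(-1.2) + (-4.2)·(-4.2)) / 4 = 28.8/4 = 7.2
  S = [[4, 3],
 [3, 7.2]].

Step 3 — invert S. det(S) = 4·7.2 - (3)² = 19.8.
  S^{-1} = (1/det) · [[d, -b], [-b, a]] = [[0.3636, -0.1515],
 [-0.1515, 0.202]].

Step 4 — quadratic form (x̄ - mu_0)^T · S^{-1} · (x̄ - mu_0):
  S^{-1} · (x̄ - mu_0) = (0.3939, 0.1414),
  (x̄ - mu_0)^T · [...] = (2)·(0.3939) + (2.2)·(0.1414) = 1.099.

Step 5 — scale by n: T² = 5 · 1.099 = 5.4949.

T² ≈ 5.4949


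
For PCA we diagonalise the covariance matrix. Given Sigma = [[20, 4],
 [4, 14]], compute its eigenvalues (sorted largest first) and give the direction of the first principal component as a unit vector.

Step 1 — characteristic polynomial of 2×2 Sigma:
  det(Sigma - λI) = λ² - trace · λ + det = 0.
  trace = 20 + 14 = 34, det = 20·14 - (4)² = 264.
Step 2 — discriminant:
  Δ = trace² - 4·det = 1156 - 1056 = 100.
Step 3 — eigenvalues:
  λ = (trace ± √Δ)/2 = (34 ± 10)/2,
  λ_1 = 22,  λ_2 = 12.

Step 4 — unit eigenvector for λ_1: solve (Sigma - λ_1 I)v = 0. First row:
  (20 - 22)·v_x + (4)·v_y = 0, i.e. (-2)·v_x + (4)·v_y = 0,
  so v ∝ (b, λ_1 - a) = (4, 2) = u.
  ||u|| = √((4)² + (2)²) = √(20) ≈ 4.4721,
  v_1 = u/||u|| ≈ (0.8944, 0.4472) (||v_1|| = 1).

λ_1 = 22,  λ_2 = 12;  v_1 ≈ (0.8944, 0.4472)


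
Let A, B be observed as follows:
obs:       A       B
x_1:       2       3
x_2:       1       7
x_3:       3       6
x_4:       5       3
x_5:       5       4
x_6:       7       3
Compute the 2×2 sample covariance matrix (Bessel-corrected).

Step 1 — column means:
  mean(A) = (2 + 1 + 3 + 5 + 5 + 7) / 6 = 23/6 = 3.8333
  mean(B) = (3 + 7 + 6 + 3 + 4 + 3) / 6 = 26/6 = 4.3333

Step 2 — sample covariance S[i,j] = (1/(n-1)) · Σ_k (x_{k,i} - mean_i) · (x_{k,j} - mean_j), with n-1 = 5.
  S[A,A] = ((-1.8333)·(-1.8333) + (-2.8333)·(-2.8333) + (-0.8333)·(-0.8333) + (1.1667)·(1.1667) + (1.1667)·(1.1667) + (3.1667)·(3.1667)) / 5 = 24.8333/5 = 4.9667
  S[A,B] = ((-1.8333)·(-1.3333) + (-2.8333)·(2.6667) + (-0.8333)·(1.6667) + (1.1667)·(-1.3333) + (1.1667)·(-0.3333) + (3.1667)·(-1.3333)) / 5 = -12.6667/5 = -2.5333
  S[B,B] = ((-1.3333)·(-1.3333) + (2.6667)·(2.6667) + (1.6667)·(1.6667) + (-1.3333)·(-1.3333) + (-0.3333)·(-0.3333) + (-1.3333)·(-1.3333)) / 5 = 15.3333/5 = 3.0667

S is symmetric (S[j,i] = S[i,j]). Assembling:

S = [[4.9667, -2.5333],
 [-2.5333, 3.0667]]


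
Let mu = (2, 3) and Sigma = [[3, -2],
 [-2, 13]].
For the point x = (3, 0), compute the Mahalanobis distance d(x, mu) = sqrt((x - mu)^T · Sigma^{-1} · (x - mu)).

Step 1 — centre the observation: (x - mu) = (1, -3).

Step 2 — invert Sigma. det(Sigma) = 3·13 - (-2)² = 35.
  Sigma^{-1} = (1/det) · [[d, -b], [-b, a]] = [[0.3714, 0.0571],
 [0.0571, 0.0857]].

Step 3 — form the quadratic (x - mu)^T · Sigma^{-1} · (x - mu):
  Sigma^{-1} · (x - mu) = (0.2, -0.2).
  (x - mu)^T · [Sigma^{-1} · (x - mu)] = (1)·(0.2) + (-3)·(-0.2) = 0.8.

Step 4 — take square root: d = √(0.8) ≈ 0.8944.

d(x, mu) = √(0.8) ≈ 0.8944


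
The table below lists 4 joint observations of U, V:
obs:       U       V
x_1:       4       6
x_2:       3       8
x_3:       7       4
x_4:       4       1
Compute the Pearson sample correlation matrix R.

Step 1 — column means:
  mean(U) = (4 + 3 + 7 + 4) / 4 = 18/4 = 4.5
  mean(V) = (6 + 8 + 4 + 1) / 4 = 19/4 = 4.75

Step 2 — sample variances and covariances s[i,j] = (1/(n-1)) · Σ_k (x_{k,i} - mean_i) · (x_{k,j} - mean_j), with n-1 = 3:
  s[U,U] = ((-0.5)·(-0.5) + (-1.5)·(-1.5) + (2.5)·(2.5) + (-0.5)·(-0.5)) / 3 = 9/3 = 3
  s[U,V] = ((-0.5)·(1.25) + (-1.5)·(3.25) + (2.5)·(-0.75) + (-0.5)·(-3.75)) / 3 = -5.5/3 = -1.8333
  s[V,V] = ((1.25)·(1.25) + (3.25)·(3.25) + (-0.75)·(-0.75) + (-3.75)·(-3.75)) / 3 = 26.75/3 = 8.9167
  Sample standard deviations s_i = √(s[i,i]):
  s(U) = √(3) = 1.7321
  s(V) = √(8.9167) = 2.9861

Step 3 — r_{ij} = s_{ij} / (s_i · s_j):
  r[U,U] = 1 (diagonal).
  r[U,V] = -1.8333 / (1.7321 · 2.9861) = -1.8333 / 5.172 = -0.3545
  r[V,V] = 1 (diagonal).

R is symmetric with unit diagonal. Assembling:

R = [[1, -0.3545],
 [-0.3545, 1]]


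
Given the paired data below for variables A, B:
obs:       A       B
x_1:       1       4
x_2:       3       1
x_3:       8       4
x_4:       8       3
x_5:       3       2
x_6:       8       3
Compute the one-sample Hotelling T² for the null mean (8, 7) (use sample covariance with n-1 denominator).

Step 1 — sample mean vector:
  mean(A) = (1 + 3 + 8 + 8 + 3 + 8) / 6 = 31/6 = 5.1667
  mean(B) = (4 + 1 + 4 + 3 + 2 + 3) / 6 = 17/6 = 2.8333
  x̄ = (5.1667, 2.8333),  deviation x̄ - mu_0 = (5.1667, 2.8333) - (8, 7) = (-2.8333, -4.1667).

Step 2 — sample covariance matrix, S[i,j] = (1/(n-1)) · Σ_k (x_{k,i} - mean_i) · (x_{k,j} - mean_j), divisor n-1 = 5:
  S[A,A] = ((-4.1667)·(-4.1667) + (-2.1667)·(-2.1667) + (2.8333)·(2.8333) + (2.8333)·(2.8333) + (-2.1667)·(-2.1667) + (2.8333)·(2.8333)) / 5 = 50.8333/5 = 10.1667
  S[A,B] = ((-4.1667)·(1.1667) + (-2.1667)·(-1.8333) + (2.8333)·(1.1667) + (2.8333)·(0.1667) + (-2.1667)·(-0.8333) + (2.8333)·(0.1667)) / 5 = 5.1667/5 = 1.0333
  S[B,B] = ((1.1667)·(1.1667) + (-1.8333)·(-1.8333) + (1.1667)·(1.1667) + (0.1667)·(0.1667) + (-0.8333)·(-0.8333) + (0.1667)·(0.1667)) / 5 = 6.8333/5 = 1.3667
  S = [[10.1667, 1.0333],
 [1.0333, 1.3667]].

Step 3 — invert S. det(S) = 10.1667·1.3667 - (1.0333)² = 12.8267.
  S^{-1} = (1/det) · [[d, -b], [-b, a]] = [[0.1065, -0.0806],
 [-0.0806, 0.7926]].

Step 4 — quadratic form (x̄ - mu_0)^T · S^{-1} · (x̄ - mu_0):
  S^{-1} · (x̄ - mu_0) = (0.0338, -3.0743),
  (x̄ - mu_0)^T · [...] = (-2.8333)·(0.0338) + (-4.1667)·(-3.0743) = 12.714.

Step 5 — scale by n: T² = 6 · 12.714 = 76.2838.

T² ≈ 76.2838


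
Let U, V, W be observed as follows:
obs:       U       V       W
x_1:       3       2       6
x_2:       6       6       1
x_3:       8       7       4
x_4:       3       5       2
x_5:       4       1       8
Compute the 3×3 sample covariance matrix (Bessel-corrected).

Step 1 — column means:
  mean(U) = (3 + 6 + 8 + 3 + 4) / 5 = 24/5 = 4.8
  mean(V) = (2 + 6 + 7 + 5 + 1) / 5 = 21/5 = 4.2
  mean(W) = (6 + 1 + 4 + 2 + 8) / 5 = 21/5 = 4.2

Step 2 — sample covariance S[i,j] = (1/(n-1)) · Σ_k (x_{k,i} - mean_i) · (x_{k,j} - mean_j), with n-1 = 4.
  S[U,U] = ((-1.8)·(-1.8) + (1.2)·(1.2) + (3.2)·(3.2) + (-1.8)·(-1.8) + (-0.8)·(-0.8)) / 4 = 18.8/4 = 4.7
  S[U,V] = ((-1.8)·(-2.2) + (1.2)·(1.8) + (3.2)·(2.8) + (-1.8)·(0.8) + (-0.8)·(-3.2)) / 4 = 16.2/4 = 4.05
  S[U,W] = ((-1.8)·(1.8) + (1.2)·(-3.2) + (3.2)·(-0.2) + (-1.8)·(-2.2) + (-0.8)·(3.8)) / 4 = -6.8/4 = -1.7
  S[V,V] = ((-2.2)·(-2.2) + (1.8)·(1.8) + (2.8)·(2.8) + (0.8)·(0.8) + (-3.2)·(-3.2)) / 4 = 26.8/4 = 6.7
  S[V,W] = ((-2.2)·(1.8) + (1.8)·(-3.2) + (2.8)·(-0.2) + (0.8)·(-2.2) + (-3.2)·(3.8)) / 4 = -24.2/4 = -6.05
  S[W,W] = ((1.8)·(1.8) + (-3.2)·(-3.2) + (-0.2)·(-0.2) + (-2.2)·(-2.2) + (3.8)·(3.8)) / 4 = 32.8/4 = 8.2

S is symmetric (S[j,i] = S[i,j]). Assembling:

S = [[4.7, 4.05, -1.7],
 [4.05, 6.7, -6.05],
 [-1.7, -6.05, 8.2]]


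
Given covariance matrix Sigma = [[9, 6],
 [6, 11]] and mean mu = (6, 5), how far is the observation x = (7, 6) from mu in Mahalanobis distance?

Step 1 — centre the observation: (x - mu) = (1, 1).

Step 2 — invert Sigma. det(Sigma) = 9·11 - (6)² = 63.
  Sigma^{-1} = (1/det) · [[d, -b], [-b, a]] = [[0.1746, -0.0952],
 [-0.0952, 0.1429]].

Step 3 — form the quadratic (x - mu)^T · Sigma^{-1} · (x - mu):
  Sigma^{-1} · (x - mu) = (0.0794, 0.0476).
  (x - mu)^T · [Sigma^{-1} · (x - mu)] = (1)·(0.0794) + (1)·(0.0476) = 0.127.

Step 4 — take square root: d = √(0.127) ≈ 0.3563.

d(x, mu) = √(0.127) ≈ 0.3563


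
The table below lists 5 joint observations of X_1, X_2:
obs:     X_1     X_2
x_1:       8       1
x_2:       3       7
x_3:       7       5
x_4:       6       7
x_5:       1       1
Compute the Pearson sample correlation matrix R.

Step 1 — column means:
  mean(X_1) = (8 + 3 + 7 + 6 + 1) / 5 = 25/5 = 5
  mean(X_2) = (1 + 7 + 5 + 7 + 1) / 5 = 21/5 = 4.2

Step 2 — sample variances and covariances s[i,j] = (1/(n-1)) · Σ_k (x_{k,i} - mean_i) · (x_{k,j} - mean_j), with n-1 = 4:
  s[X_1,X_1] = ((3)·(3) + (-2)·(-2) + (2)·(2) + (1)·(1) + (-4)·(-4)) / 4 = 34/4 = 8.5
  s[X_1,X_2] = ((3)·(-3.2) + (-2)·(2.8) + (2)·(0.8) + (1)·(2.8) + (-4)·(-3.2)) / 4 = 2/4 = 0.5
  s[X_2,X_2] = ((-3.2)·(-3.2) + (2.8)·(2.8) + (0.8)·(0.8) + (2.8)·(2.8) + (-3.2)·(-3.2)) / 4 = 36.8/4 = 9.2
  Sample standard deviations s_i = √(s[i,i]):
  s(X_1) = √(8.5) = 2.9155
  s(X_2) = √(9.2) = 3.0332

Step 3 — r_{ij} = s_{ij} / (s_i · s_j):
  r[X_1,X_1] = 1 (diagonal).
  r[X_1,X_2] = 0.5 / (2.9155 · 3.0332) = 0.5 / 8.8431 = 0.0565
  r[X_2,X_2] = 1 (diagonal).

R is symmetric with unit diagonal. Assembling:

R = [[1, 0.0565],
 [0.0565, 1]]


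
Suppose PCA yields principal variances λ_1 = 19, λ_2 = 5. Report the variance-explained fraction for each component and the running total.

Step 1 — total variance = trace(Sigma) = Σ λ_i = 19 + 5 = 24.

Step 2 — fraction explained by component i = λ_i / Σ λ:
  PC1: 19/24 = 0.7917
  PC2: 5/24 = 0.2083

Step 3 — cumulative fraction after k components = (λ_1 + ... + λ_k) / Σ λ:
  k = 1: 19/24 = 0.7917
  k = 2: (19 + 5)/24 = 24/24 = 1

Summary (fraction, with percent):

explained: PC1 0.7917 (79.17%), PC2 0.2083 (20.83%);  cumulative: 0.7917, 1


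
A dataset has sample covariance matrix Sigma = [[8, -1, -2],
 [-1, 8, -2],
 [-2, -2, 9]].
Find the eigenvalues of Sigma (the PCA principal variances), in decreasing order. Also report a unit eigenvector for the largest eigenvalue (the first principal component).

Step 1 — characteristic polynomial p(λ) = det(λI - Sigma) = λ³ - tr·λ² + c_1·λ - det, where tr = trace, c_1 = sum of the principal 2×2 minors, det = det(Sigma):
  tr = 8 + 8 + 9 = 25,
  c_1 = (8·8 - (-1)²) + (8·9 - (-2)²) + (8·9 - (-2)²) = 63 + 68 + 68 = 199,
  det = 8·(8·9 - (-2)²) - (-1)·((-1)·9 - (-2)·(-2)) + (-2)·((-1)·(-2) - 8·(-2)) = 8·(68) - (-1)·(-13) + (-2)·(18) = 495.
  So p(λ) = λ³ - 25λ² + 199λ - 495.
Step 2 — look for an integer root (rational root theorem: any rational root is an integer divisor of 495). Testing λ = 5:
  p(5) = 125 - 625 + 995 - 495 = 0  ✓
  Dividing out (λ - 5): p(λ) = (λ - 5)(λ² - 20λ + 99).
Step 3 — remaining eigenvalues from the quadratic λ² - 20λ + 99 = 0:
  Δ = 20² - 4·99 = 400 - 396 = 4,  λ = (20 ± √4)/2 = (20 ± 2)/2 = 11 or 9.
  Sorted: λ_1 = 11,  λ_2 = 9,  λ_3 = 5  (check: sum = 25 = tr ✓).

Step 4 — unit eigenvector for λ_1 = 11: v spans the null space of (Sigma - λ_1 I), whose rows are
  r_1 = (-3, -1, -2),  r_2 = (-1, -3, -2),  r_3 = (-2, -2, -2).
  v is orthogonal to every row, so take v ∝ r_1 × r_2 = ((-1)·(-2) - (-2)·(-3), (-2)·(-1) - (-3)·(-2), (-3)·(-3) - (-1)·(-1)) = (-4, -4, 8).
  Rescale (divide by 4; multiply by -1 so the first nonzero entry is positive): u = (1, 1, -2).
  ||u|| = √((1)² + (1)² + (-2)²) = √(6) ≈ 2.4495,  v_1 = u/||u|| ≈ (0.4082, 0.4082, -0.8165) (||v_1|| = 1).

λ_1 = 11,  λ_2 = 9,  λ_3 = 5;  v_1 ≈ (0.4082, 0.4082, -0.8165)


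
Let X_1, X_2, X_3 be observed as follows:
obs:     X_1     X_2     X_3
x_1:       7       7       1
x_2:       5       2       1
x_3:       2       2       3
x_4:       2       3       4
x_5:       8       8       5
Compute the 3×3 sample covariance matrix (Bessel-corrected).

Step 1 — column means:
  mean(X_1) = (7 + 5 + 2 + 2 + 8) / 5 = 24/5 = 4.8
  mean(X_2) = (7 + 2 + 2 + 3 + 8) / 5 = 22/5 = 4.4
  mean(X_3) = (1 + 1 + 3 + 4 + 5) / 5 = 14/5 = 2.8

Step 2 — sample covariance S[i,j] = (1/(n-1)) · Σ_k (x_{k,i} - mean_i) · (x_{k,j} - mean_j), with n-1 = 4.
  S[X_1,X_1] = ((2.2)·(2.2) + (0.2)·(0.2) + (-2.8)·(-2.8) + (-2.8)·(-2.8) + (3.2)·(3.2)) / 4 = 30.8/4 = 7.7
  S[X_1,X_2] = ((2.2)·(2.6) + (0.2)·(-2.4) + (-2.8)·(-2.4) + (-2.8)·(-1.4) + (3.2)·(3.6)) / 4 = 27.4/4 = 6.85
  S[X_1,X_3] = ((2.2)·(-1.8) + (0.2)·(-1.8) + (-2.8)·(0.2) + (-2.8)·(1.2) + (3.2)·(2.2)) / 4 = -1.2/4 = -0.3
  S[X_2,X_2] = ((2.6)·(2.6) + (-2.4)·(-2.4) + (-2.4)·(-2.4) + (-1.4)·(-1.4) + (3.6)·(3.6)) / 4 = 33.2/4 = 8.3
  S[X_2,X_3] = ((2.6)·(-1.8) + (-2.4)·(-1.8) + (-2.4)·(0.2) + (-1.4)·(1.2) + (3.6)·(2.2)) / 4 = 5.4/4 = 1.35
  S[X_3,X_3] = ((-1.8)·(-1.8) + (-1.8)·(-1.8) + (0.2)·(0.2) + (1.2)·(1.2) + (2.2)·(2.2)) / 4 = 12.8/4 = 3.2

S is symmetric (S[j,i] = S[i,j]). Assembling:

S = [[7.7, 6.85, -0.3],
 [6.85, 8.3, 1.35],
 [-0.3, 1.35, 3.2]]


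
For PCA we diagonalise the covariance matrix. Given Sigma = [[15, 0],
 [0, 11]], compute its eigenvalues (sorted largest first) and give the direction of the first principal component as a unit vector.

Step 1 — characteristic polynomial of 2×2 Sigma:
  det(Sigma - λI) = λ² - trace · λ + det = 0.
  trace = 15 + 11 = 26, det = 15·11 - (0)² = 165.
Step 2 — discriminant:
  Δ = trace² - 4·det = 676 - 660 = 16.
Step 3 — eigenvalues:
  λ = (trace ± √Δ)/2 = (26 ± 4)/2,
  λ_1 = 15,  λ_2 = 11.

Step 4 — unit eigenvector for λ_1: Sigma is diagonal, so its eigenvectors are the coordinate axes. λ_1 = 15 is the diagonal entry on the first coordinate axis, hence
  v_1 = (1, 0) (||v_1|| = 1).

λ_1 = 15,  λ_2 = 11;  v_1 ≈ (1, 0)


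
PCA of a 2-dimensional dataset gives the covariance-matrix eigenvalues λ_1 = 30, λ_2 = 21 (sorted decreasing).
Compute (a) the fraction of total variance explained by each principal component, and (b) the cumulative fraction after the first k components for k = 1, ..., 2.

Step 1 — total variance = trace(Sigma) = Σ λ_i = 30 + 21 = 51.

Step 2 — fraction explained by component i = λ_i / Σ λ:
  PC1: 30/51 = 0.5882
  PC2: 21/51 = 0.4118

Step 3 — cumulative fraction after k components = (λ_1 + ... + λ_k) / Σ λ:
  k = 1: 30/51 = 0.5882
  k = 2: (30 + 21)/51 = 51/51 = 1

Summary (fraction, with percent):

explained: PC1 0.5882 (58.82%), PC2 0.4118 (41.18%);  cumulative: 0.5882, 1


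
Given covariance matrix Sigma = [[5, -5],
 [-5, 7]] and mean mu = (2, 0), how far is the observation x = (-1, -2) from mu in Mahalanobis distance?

Step 1 — centre the observation: (x - mu) = (-3, -2).

Step 2 — invert Sigma. det(Sigma) = 5·7 - (-5)² = 10.
  Sigma^{-1} = (1/det) · [[d, -b], [-b, a]] = [[0.7, 0.5],
 [0.5, 0.5]].

Step 3 — form the quadratic (x - mu)^T · Sigma^{-1} · (x - mu):
  Sigma^{-1} · (x - mu) = (-3.1, -2.5).
  (x - mu)^T · [Sigma^{-1} · (x - mu)] = (-3)·(-3.1) + (-2)·(-2.5) = 14.3.

Step 4 — take square root: d = √(14.3) ≈ 3.7815.

d(x, mu) = √(14.3) ≈ 3.7815


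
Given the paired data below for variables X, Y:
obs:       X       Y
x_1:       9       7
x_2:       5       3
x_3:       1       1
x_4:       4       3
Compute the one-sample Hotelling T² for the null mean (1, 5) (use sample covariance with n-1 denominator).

Step 1 — sample mean vector:
  mean(X) = (9 + 5 + 1 + 4) / 4 = 19/4 = 4.75
  mean(Y) = (7 + 3 + 1 + 3) / 4 = 14/4 = 3.5
  x̄ = (4.75, 3.5),  deviation x̄ - mu_0 = (4.75, 3.5) - (1, 5) = (3.75, -1.5).

Step 2 — sample covariance matrix, S[i,j] = (1/(n-1)) · Σ_k (x_{k,i} - mean_i) · (x_{k,j} - mean_j), divisor n-1 = 3:
  S[X,X] = ((4.25)·(4.25) + (0.25)·(0.25) + (-3.75)·(-3.75) + (-0.75)·(-0.75)) / 3 = 32.75/3 = 10.9167
  S[X,Y] = ((4.25)·(3.5) + (0.25)·(-0.5) + (-3.75)·(-2.5) + (-0.75)·(-0.5)) / 3 = 24.5/3 = 8.1667
  S[Y,Y] = ((3.5)·(3.5) + (-0.5)·(-0.5) + (-2.5)·(-2.5) + (-0.5)·(-0.5)) / 3 = 19/3 = 6.3333
  S = [[10.9167, 8.1667],
 [8.1667, 6.3333]].

Step 3 — invert S. det(S) = 10.9167·6.3333 - (8.1667)² = 2.4444.
  S^{-1} = (1/det) · [[d, -b], [-b, a]] = [[2.5909, -3.3409],
 [-3.3409, 4.4659]].

Step 4 — quadratic form (x̄ - mu_0)^T · S^{-1} · (x̄ - mu_0):
  S^{-1} · (x̄ - mu_0) = (14.7273, -19.2273),
  (x̄ - mu_0)^T · [...] = (3.75)·(14.7273) + (-1.5)·(-19.2273) = 84.0682.

Step 5 — scale by n: T² = 4 · 84.0682 = 336.2727.

T² ≈ 336.2727


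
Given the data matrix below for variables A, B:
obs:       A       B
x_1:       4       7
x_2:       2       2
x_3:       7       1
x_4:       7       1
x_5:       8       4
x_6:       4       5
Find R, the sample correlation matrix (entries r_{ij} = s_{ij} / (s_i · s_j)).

Step 1 — column means:
  mean(A) = (4 + 2 + 7 + 7 + 8 + 4) / 6 = 32/6 = 5.3333
  mean(B) = (7 + 2 + 1 + 1 + 4 + 5) / 6 = 20/6 = 3.3333

Step 2 — sample variances and covariances s[i,j] = (1/(n-1)) · Σ_k (x_{k,i} - mean_i) · (x_{k,j} - mean_j), with n-1 = 5:
  s[A,A] = ((-1.3333)·(-1.3333) + (-3.3333)·(-3.3333) + (1.6667)·(1.6667) + (1.6667)·(1.6667) + (2.6667)·(2.6667) + (-1.3333)·(-1.3333)) / 5 = 27.3333/5 = 5.4667
  s[A,B] = ((-1.3333)·(3.6667) + (-3.3333)·(-1.3333) + (1.6667)·(-2.3333) + (1.6667)·(-2.3333) + (2.6667)·(0.6667) + (-1.3333)·(1.6667)) / 5 = -8.6667/5 = -1.7333
  s[B,B] = ((3.6667)·(3.6667) + (-1.3333)·(-1.3333) + (-2.3333)·(-2.3333) + (-2.3333)·(-2.3333) + (0.6667)·(0.6667) + (1.6667)·(1.6667)) / 5 = 29.3333/5 = 5.8667
  Sample standard deviations s_i = √(s[i,i]):
  s(A) = √(5.4667) = 2.3381
  s(B) = √(5.8667) = 2.4221

Step 3 — r_{ij} = s_{ij} / (s_i · s_j):
  r[A,A] = 1 (diagonal).
  r[A,B] = -1.7333 / (2.3381 · 2.4221) = -1.7333 / 5.6631 = -0.3061
  r[B,B] = 1 (diagonal).

R is symmetric with unit diagonal. Assembling:

R = [[1, -0.3061],
 [-0.3061, 1]]


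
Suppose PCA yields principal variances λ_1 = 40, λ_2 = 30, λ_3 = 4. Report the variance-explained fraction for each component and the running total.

Step 1 — total variance = trace(Sigma) = Σ λ_i = 40 + 30 + 4 = 74.

Step 2 — fraction explained by component i = λ_i / Σ λ:
  PC1: 40/74 = 0.5405
  PC2: 30/74 = 0.4054
  PC3: 4/74 = 0.0541

Step 3 — cumulative fraction after k components = (λ_1 + ... + λ_k) / Σ λ:
  k = 1: 40/74 = 0.5405
  k = 2: (40 + 30)/74 = 70/74 = 0.9459
  k = 3: (40 + 30 + 4)/74 = 74/74 = 1

Summary (fraction, with percent):

explained: PC1 0.5405 (54.05%), PC2 0.4054 (40.54%), PC3 0.0541 (5.41%);  cumulative: 0.5405, 0.9459, 1


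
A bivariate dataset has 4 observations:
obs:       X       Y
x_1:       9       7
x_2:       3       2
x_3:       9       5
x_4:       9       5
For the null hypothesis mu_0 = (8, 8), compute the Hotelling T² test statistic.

Step 1 — sample mean vector:
  mean(X) = (9 + 3 + 9 + 9) / 4 = 30/4 = 7.5
  mean(Y) = (7 + 2 + 5 + 5) / 4 = 19/4 = 4.75
  x̄ = (7.5, 4.75),  deviation x̄ - mu_0 = (7.5, 4.75) - (8, 8) = (-0.5, -3.25).

Step 2 — sample covariance matrix, S[i,j] = (1/(n-1)) · Σ_k (x_{k,i} - mean_i) · (x_{k,j} - mean_j), divisor n-1 = 3:
  S[X,X] = ((1.5)·(1.5) + (-4.5)·(-4.5) + (1.5)·(1.5) + (1.5)·(1.5)) / 3 = 27/3 = 9
  S[X,Y] = ((1.5)·(2.25) + (-4.5)·(-2.75) + (1.5)·(0.25) + (1.5)·(0.25)) / 3 = 16.5/3 = 5.5
  S[Y,Y] = ((2.25)·(2.25) + (-2.75)·(-2.75) + (0.25)·(0.25) + (0.25)·(0.25)) / 3 = 12.75/3 = 4.25
  S = [[9, 5.5],
 [5.5, 4.25]].

Step 3 — invert S. det(S) = 9·4.25 - (5.5)² = 8.
  S^{-1} = (1/det) · [[d, -b], [-b, a]] = [[0.5312, -0.6875],
 [-0.6875, 1.125]].

Step 4 — quadratic form (x̄ - mu_0)^T · S^{-1} · (x̄ - mu_0):
  S^{-1} · (x̄ - mu_0) = (1.9687, -3.3125),
  (x̄ - mu_0)^T · [...] = (-0.5)·(1.9687) + (-3.25)·(-3.3125) = 9.7812.

Step 5 — scale by n: T² = 4 · 9.7812 = 39.125.

T² ≈ 39.125


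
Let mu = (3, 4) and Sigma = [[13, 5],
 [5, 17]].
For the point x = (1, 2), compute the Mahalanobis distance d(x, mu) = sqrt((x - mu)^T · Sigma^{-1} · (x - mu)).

Step 1 — centre the observation: (x - mu) = (-2, -2).

Step 2 — invert Sigma. det(Sigma) = 13·17 - (5)² = 196.
  Sigma^{-1} = (1/det) · [[d, -b], [-b, a]] = [[0.0867, -0.0255],
 [-0.0255, 0.0663]].

Step 3 — form the quadratic (x - mu)^T · Sigma^{-1} · (x - mu):
  Sigma^{-1} · (x - mu) = (-0.1224, -0.0816).
  (x - mu)^T · [Sigma^{-1} · (x - mu)] = (-2)·(-0.1224) + (-2)·(-0.0816) = 0.4082.

Step 4 — take square root: d = √(0.4082) ≈ 0.6389.

d(x, mu) = √(0.4082) ≈ 0.6389


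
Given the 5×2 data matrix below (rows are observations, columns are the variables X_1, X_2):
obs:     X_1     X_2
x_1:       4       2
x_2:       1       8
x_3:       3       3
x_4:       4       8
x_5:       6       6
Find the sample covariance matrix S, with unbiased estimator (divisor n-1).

Step 1 — column means:
  mean(X_1) = (4 + 1 + 3 + 4 + 6) / 5 = 18/5 = 3.6
  mean(X_2) = (2 + 8 + 3 + 8 + 6) / 5 = 27/5 = 5.4

Step 2 — sample covariance S[i,j] = (1/(n-1)) · Σ_k (x_{k,i} - mean_i) · (x_{k,j} - mean_j), with n-1 = 4.
  S[X_1,X_1] = ((0.4)·(0.4) + (-2.6)·(-2.6) + (-0.6)·(-0.6) + (0.4)·(0.4) + (2.4)·(2.4)) / 4 = 13.2/4 = 3.3
  S[X_1,X_2] = ((0.4)·(-3.4) + (-2.6)·(2.6) + (-0.6)·(-2.4) + (0.4)·(2.6) + (2.4)·(0.6)) / 4 = -4.2/4 = -1.05
  S[X_2,X_2] = ((-3.4)·(-3.4) + (2.6)·(2.6) + (-2.4)·(-2.4) + (2.6)·(2.6) + (0.6)·(0.6)) / 4 = 31.2/4 = 7.8

S is symmetric (S[j,i] = S[i,j]). Assembling:

S = [[3.3, -1.05],
 [-1.05, 7.8]]


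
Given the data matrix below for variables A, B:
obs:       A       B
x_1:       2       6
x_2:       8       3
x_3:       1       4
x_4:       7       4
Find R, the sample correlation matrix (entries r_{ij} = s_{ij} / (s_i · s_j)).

Step 1 — column means:
  mean(A) = (2 + 8 + 1 + 7) / 4 = 18/4 = 4.5
  mean(B) = (6 + 3 + 4 + 4) / 4 = 17/4 = 4.25

Step 2 — sample variances and covariances s[i,j] = (1/(n-1)) · Σ_k (x_{k,i} - mean_i) · (x_{k,j} - mean_j), with n-1 = 3:
  s[A,A] = ((-2.5)·(-2.5) + (3.5)·(3.5) + (-3.5)·(-3.5) + (2.5)·(2.5)) / 3 = 37/3 = 12.3333
  s[A,B] = ((-2.5)·(1.75) + (3.5)·(-1.25) + (-3.5)·(-0.25) + (2.5)·(-0.25)) / 3 = -8.5/3 = -2.8333
  s[B,B] = ((1.75)·(1.75) + (-1.25)·(-1.25) + (-0.25)·(-0.25) + (-0.25)·(-0.25)) / 3 = 4.75/3 = 1.5833
  Sample standard deviations s_i = √(s[i,i]):
  s(A) = √(12.3333) = 3.5119
  s(B) = √(1.5833) = 1.2583

Step 3 — r_{ij} = s_{ij} / (s_i · s_j):
  r[A,A] = 1 (diagonal).
  r[A,B] = -2.8333 / (3.5119 · 1.2583) = -2.8333 / 4.419 = -0.6412
  r[B,B] = 1 (diagonal).

R is symmetric with unit diagonal. Assembling:

R = [[1, -0.6412],
 [-0.6412, 1]]


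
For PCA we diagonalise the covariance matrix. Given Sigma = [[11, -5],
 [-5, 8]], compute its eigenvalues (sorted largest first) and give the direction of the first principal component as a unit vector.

Step 1 — characteristic polynomial of 2×2 Sigma:
  det(Sigma - λI) = λ² - trace · λ + det = 0.
  trace = 11 + 8 = 19, det = 11·8 - (-5)² = 63.
Step 2 — discriminant:
  Δ = trace² - 4·det = 361 - 252 = 109.
Step 3 — eigenvalues:
  λ = (trace ± √Δ)/2 = (19 ± 10.4403)/2,
  λ_1 = 14.7202,  λ_2 = 4.2798.

Step 4 — unit eigenvector for λ_1: solve (Sigma - λ_1 I)v = 0. First row:
  (11 - 14.7202)·v_x + (-5)·v_y = 0, i.e. (-3.7202)·v_x + (-5)·v_y = 0,
  so v ∝ (b, λ_1 - a) = (-5, 3.7202); multiply by -1 so the first entry is positive: u = (5, -3.7202).
  ||u|| = √((5)² + (-3.7202)²) = √(38.8395) ≈ 6.2321,
  v_1 = u/||u|| ≈ (0.8023, -0.5969) (||v_1|| = 1).

λ_1 = 14.7202,  λ_2 = 4.2798;  v_1 ≈ (0.8023, -0.5969)


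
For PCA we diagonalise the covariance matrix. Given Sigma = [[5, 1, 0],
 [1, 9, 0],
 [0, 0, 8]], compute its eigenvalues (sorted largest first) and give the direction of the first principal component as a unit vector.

Step 1 — characteristic polynomial p(λ) = det(λI - Sigma) = λ³ - tr·λ² + c_1·λ - det, where tr = trace, c_1 = sum of the principal 2×2 minors, det = det(Sigma):
  tr = 5 + 9 + 8 = 22,
  c_1 = (5·9 - (1)²) + (5·8 - (0)²) + (9·8 - (0)²) = 44 + 40 + 72 = 156,
  det = 5·(9·8 - (0)²) - (1)·((1)·8 - (0)·(0)) + (0)·((1)·(0) - 9·(0)) = 5·(72) - (1)·(8) + (0)·(0) = 352.
  So p(λ) = λ³ - 22λ² + 156λ - 352.
Step 2 — look for an integer root (rational root theorem: any rational root is an integer divisor of 352). Testing λ = 8:
  p(8) = 512 - 1408 + 1248 - 352 = 0  ✓
  Dividing out (λ - 8): p(λ) = (λ - 8)(λ² - 14λ + 44).
Step 3 — remaining eigenvalues from the quadratic λ² - 14λ + 44 = 0:
  Δ = 14² - 4·44 = 196 - 176 = 20,  λ = (14 ± √20)/2 = (14 ± 4.4721)/2 ≈ 9.2361 or 4.7639.
  Sorted: λ_1 = 9.2361,  λ_2 = 8,  λ_3 = 4.7639  (check: sum = 22 = tr ✓).

Step 4 — unit eigenvector for λ_1 ≈ 9.2361: v spans the null space of (Sigma - λ_1 I), whose rows are
  r_1 = (-4.2361, 1, 0),  r_2 = (1, -0.2361, 0),  r_3 = (0, 0, -1.2361).
  v is orthogonal to every row, so take v ∝ r_1 × r_3 = ((1)·(-1.2361) - (0)·(0), (0)·(0) - (-4.2361)·(-1.2361), (-4.2361)·(0) - (1)·(0)) ≈ (-1.2361, -5.2361, 0).
  Rescale (multiply by -1 so the first nonzero entry is positive): u = (1.2361, 5.2361, 0).
  ||u|| = √((1.2361)² + (5.2361)² + (0)²) = √(28.9443) ≈ 5.38,  v_1 = u/||u|| ≈ (0.2298, 0.9732, 0) (||v_1|| = 1).

λ_1 = 9.2361,  λ_2 = 8,  λ_3 = 4.7639;  v_1 ≈ (0.2298, 0.9732, 0)


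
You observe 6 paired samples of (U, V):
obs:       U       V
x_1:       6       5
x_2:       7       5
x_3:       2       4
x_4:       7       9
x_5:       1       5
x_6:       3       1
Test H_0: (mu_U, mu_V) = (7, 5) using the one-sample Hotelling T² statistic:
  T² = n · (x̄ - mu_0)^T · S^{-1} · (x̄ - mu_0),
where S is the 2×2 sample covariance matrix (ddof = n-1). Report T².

Step 1 — sample mean vector:
  mean(U) = (6 + 7 + 2 + 7 + 1 + 3) / 6 = 26/6 = 4.3333
  mean(V) = (5 + 5 + 4 + 9 + 5 + 1) / 6 = 29/6 = 4.8333
  x̄ = (4.3333, 4.8333),  deviation x̄ - mu_0 = (4.3333, 4.8333) - (7, 5) = (-2.6667, -0.1667).

Step 2 — sample covariance matrix, S[i,j] = (1/(n-1)) · Σ_k (x_{k,i} - mean_i) · (x_{k,j} - mean_j), divisor n-1 = 5:
  S[U,U] = ((1.6667)·(1.6667) + (2.6667)·(2.6667) + (-2.3333)·(-2.3333) + (2.6667)·(2.6667) + (-3.3333)·(-3.3333) + (-1.3333)·(-1.3333)) / 5 = 35.3333/5 = 7.0667
  S[U,V] = ((1.6667)·(0.1667) + (2.6667)·(0.1667) + (-2.3333)·(-0.8333) + (2.6667)·(4.1667) + (-3.3333)·(0.1667) + (-1.3333)·(-3.8333)) / 5 = 18.3333/5 = 3.6667
  S[V,V] = ((0.1667)·(0.1667) + (0.1667)·(0.1667) + (-0.8333)·(-0.8333) + (4.1667)·(4.1667) + (0.1667)·(0.1667) + (-3.8333)·(-3.8333)) / 5 = 32.8333/5 = 6.5667
  S = [[7.0667, 3.6667],
 [3.6667, 6.5667]].

Step 3 — invert S. det(S) = 7.0667·6.5667 - (3.6667)² = 32.96.
  S^{-1} = (1/det) · [[d, -b], [-b, a]] = [[0.1992, -0.1112],
 [-0.1112, 0.2144]].

Step 4 — quadratic form (x̄ - mu_0)^T · S^{-1} · (x̄ - mu_0):
  S^{-1} · (x̄ - mu_0) = (-0.5127, 0.2609),
  (x̄ - mu_0)^T · [...] = (-2.6667)·(-0.5127) + (-0.1667)·(0.2609) = 1.3238.

Step 5 — scale by n: T² = 6 · 1.3238 = 7.943.

T² ≈ 7.943


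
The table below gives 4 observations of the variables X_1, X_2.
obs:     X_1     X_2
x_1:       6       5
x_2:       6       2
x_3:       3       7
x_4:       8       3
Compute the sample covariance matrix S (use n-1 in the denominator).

Step 1 — column means:
  mean(X_1) = (6 + 6 + 3 + 8) / 4 = 23/4 = 5.75
  mean(X_2) = (5 + 2 + 7 + 3) / 4 = 17/4 = 4.25

Step 2 — sample covariance S[i,j] = (1/(n-1)) · Σ_k (x_{k,i} - mean_i) · (x_{k,j} - mean_j), with n-1 = 3.
  S[X_1,X_1] = ((0.25)·(0.25) + (0.25)·(0.25) + (-2.75)·(-2.75) + (2.25)·(2.25)) / 3 = 12.75/3 = 4.25
  S[X_1,X_2] = ((0.25)·(0.75) + (0.25)·(-2.25) + (-2.75)·(2.75) + (2.25)·(-1.25)) / 3 = -10.75/3 = -3.5833
  S[X_2,X_2] = ((0.75)·(0.75) + (-2.25)·(-2.25) + (2.75)·(2.75) + (-1.25)·(-1.25)) / 3 = 14.75/3 = 4.9167

S is symmetric (S[j,i] = S[i,j]). Assembling:

S = [[4.25, -3.5833],
 [-3.5833, 4.9167]]


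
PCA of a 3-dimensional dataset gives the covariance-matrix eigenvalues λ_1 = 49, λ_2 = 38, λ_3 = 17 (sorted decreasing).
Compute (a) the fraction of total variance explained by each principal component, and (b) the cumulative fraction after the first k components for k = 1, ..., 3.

Step 1 — total variance = trace(Sigma) = Σ λ_i = 49 + 38 + 17 = 104.

Step 2 — fraction explained by component i = λ_i / Σ λ:
  PC1: 49/104 = 0.4712
  PC2: 38/104 = 0.3654
  PC3: 17/104 = 0.1635

Step 3 — cumulative fraction after k components = (λ_1 + ... + λ_k) / Σ λ:
  k = 1: 49/104 = 0.4712
  k = 2: (49 + 38)/104 = 87/104 = 0.8365
  k = 3: (49 + 38 + 17)/104 = 104/104 = 1

Summary (fraction, with percent):

explained: PC1 0.4712 (47.12%), PC2 0.3654 (36.54%), PC3 0.1635 (16.35%);  cumulative: 0.4712, 0.8365, 1


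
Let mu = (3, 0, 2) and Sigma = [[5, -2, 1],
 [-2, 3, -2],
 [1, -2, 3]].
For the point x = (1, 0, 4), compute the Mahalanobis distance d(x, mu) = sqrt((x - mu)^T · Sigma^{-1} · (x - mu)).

Step 1 — centre the observation: (x - mu) = (-2, 0, 2).

Step 2 — invert Sigma (cofactor / det for 3×3, or solve directly):
  Sigma^{-1} = [[0.2778, 0.2222, 0.0556],
 [0.2222, 0.7778, 0.4444],
 [0.0556, 0.4444, 0.6111]].

Step 3 — form the quadratic (x - mu)^T · Sigma^{-1} · (x - mu):
  Sigma^{-1} · (x - mu) = (-0.4444, 0.4444, 1.1111).
  (x - mu)^T · [Sigma^{-1} · (x - mu)] = (-2)·(-0.4444) + (0)·(0.4444) + (2)·(1.1111) = 3.1111.

Step 4 — take square root: d = √(3.1111) ≈ 1.7638.

d(x, mu) = √(3.1111) ≈ 1.7638


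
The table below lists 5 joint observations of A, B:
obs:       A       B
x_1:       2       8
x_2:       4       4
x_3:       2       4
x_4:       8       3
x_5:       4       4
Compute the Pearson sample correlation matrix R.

Step 1 — column means:
  mean(A) = (2 + 4 + 2 + 8 + 4) / 5 = 20/5 = 4
  mean(B) = (8 + 4 + 4 + 3 + 4) / 5 = 23/5 = 4.6

Step 2 — sample variances and covariances s[i,j] = (1/(n-1)) · Σ_k (x_{k,i} - mean_i) · (x_{k,j} - mean_j), with n-1 = 4:
  s[A,A] = ((-2)·(-2) + (0)·(0) + (-2)·(-2) + (4)·(4) + (0)·(0)) / 4 = 24/4 = 6
  s[A,B] = ((-2)·(3.4) + (0)·(-0.6) + (-2)·(-0.6) + (4)·(-1.6) + (0)·(-0.6)) / 4 = -12/4 = -3
  s[B,B] = ((3.4)·(3.4) + (-0.6)·(-0.6) + (-0.6)·(-0.6) + (-1.6)·(-1.6) + (-0.6)·(-0.6)) / 4 = 15.2/4 = 3.8
  Sample standard deviations s_i = √(s[i,i]):
  s(A) = √(6) = 2.4495
  s(B) = √(3.8) = 1.9494

Step 3 — r_{ij} = s_{ij} / (s_i · s_j):
  r[A,A] = 1 (diagonal).
  r[A,B] = -3 / (2.4495 · 1.9494) = -3 / 4.7749 = -0.6283
  r[B,B] = 1 (diagonal).

R is symmetric with unit diagonal. Assembling:

R = [[1, -0.6283],
 [-0.6283, 1]]


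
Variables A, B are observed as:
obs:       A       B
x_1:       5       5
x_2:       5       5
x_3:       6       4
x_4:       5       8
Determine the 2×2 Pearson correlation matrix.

Step 1 — column means:
  mean(A) = (5 + 5 + 6 + 5) / 4 = 21/4 = 5.25
  mean(B) = (5 + 5 + 4 + 8) / 4 = 22/4 = 5.5

Step 2 — sample variances and covariances s[i,j] = (1/(n-1)) · Σ_k (x_{k,i} - mean_i) · (x_{k,j} - mean_j), with n-1 = 3:
  s[A,A] = ((-0.25)·(-0.25) + (-0.25)·(-0.25) + (0.75)·(0.75) + (-0.25)·(-0.25)) / 3 = 0.75/3 = 0.25
  s[A,B] = ((-0.25)·(-0.5) + (-0.25)·(-0.5) + (0.75)·(-1.5) + (-0.25)·(2.5)) / 3 = -1.5/3 = -0.5
  s[B,B] = ((-0.5)·(-0.5) + (-0.5)·(-0.5) + (-1.5)·(-1.5) + (2.5)·(2.5)) / 3 = 9/3 = 3
  Sample standard deviations s_i = √(s[i,i]):
  s(A) = √(0.25) = 0.5
  s(B) = √(3) = 1.7321

Step 3 — r_{ij} = s_{ij} / (s_i · s_j):
  r[A,A] = 1 (diagonal).
  r[A,B] = -0.5 / (0.5 · 1.7321) = -0.5 / 0.866 = -0.5774
  r[B,B] = 1 (diagonal).

R is symmetric with unit diagonal. Assembling:

R = [[1, -0.5774],
 [-0.5774, 1]]


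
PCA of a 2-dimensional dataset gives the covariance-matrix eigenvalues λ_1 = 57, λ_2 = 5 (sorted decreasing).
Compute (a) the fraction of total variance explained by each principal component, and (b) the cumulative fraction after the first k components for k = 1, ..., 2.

Step 1 — total variance = trace(Sigma) = Σ λ_i = 57 + 5 = 62.

Step 2 — fraction explained by component i = λ_i / Σ λ:
  PC1: 57/62 = 0.9194
  PC2: 5/62 = 0.0806

Step 3 — cumulative fraction after k components = (λ_1 + ... + λ_k) / Σ λ:
  k = 1: 57/62 = 0.9194
  k = 2: (57 + 5)/62 = 62/62 = 1

Summary (fraction, with percent):

explained: PC1 0.9194 (91.94%), PC2 0.0806 (8.06%);  cumulative: 0.9194, 1


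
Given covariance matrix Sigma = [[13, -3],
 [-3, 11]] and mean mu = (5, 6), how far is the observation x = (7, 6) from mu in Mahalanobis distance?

Step 1 — centre the observation: (x - mu) = (2, 0).

Step 2 — invert Sigma. det(Sigma) = 13·11 - (-3)² = 134.
  Sigma^{-1} = (1/det) · [[d, -b], [-b, a]] = [[0.0821, 0.0224],
 [0.0224, 0.097]].

Step 3 — form the quadratic (x - mu)^T · Sigma^{-1} · (x - mu):
  Sigma^{-1} · (x - mu) = (0.1642, 0.0448).
  (x - mu)^T · [Sigma^{-1} · (x - mu)] = (2)·(0.1642) + (0)·(0.0448) = 0.3284.

Step 4 — take square root: d = √(0.3284) ≈ 0.573.

d(x, mu) = √(0.3284) ≈ 0.573


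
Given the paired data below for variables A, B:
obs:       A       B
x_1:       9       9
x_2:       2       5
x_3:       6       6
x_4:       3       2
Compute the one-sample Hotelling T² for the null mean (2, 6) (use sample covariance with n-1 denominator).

Step 1 — sample mean vector:
  mean(A) = (9 + 2 + 6 + 3) / 4 = 20/4 = 5
  mean(B) = (9 + 5 + 6 + 2) / 4 = 22/4 = 5.5
  x̄ = (5, 5.5),  deviation x̄ - mu_0 = (5, 5.5) - (2, 6) = (3, -0.5).

Step 2 — sample covariance matrix, S[i,j] = (1/(n-1)) · Σ_k (x_{k,i} - mean_i) · (x_{k,j} - mean_j), divisor n-1 = 3:
  S[A,A] = ((4)·(4) + (-3)·(-3) + (1)·(1) + (-2)·(-2)) / 3 = 30/3 = 10
  S[A,B] = ((4)·(3.5) + (-3)·(-0.5) + (1)·(0.5) + (-2)·(-3.5)) / 3 = 23/3 = 7.6667
  S[B,B] = ((3.5)·(3.5) + (-0.5)·(-0.5) + (0.5)·(0.5) + (-3.5)·(-3.5)) / 3 = 25/3 = 8.3333
  S = [[10, 7.6667],
 [7.6667, 8.3333]].

Step 3 — invert S. det(S) = 10·8.3333 - (7.6667)² = 24.5556.
  S^{-1} = (1/det) · [[d, -b], [-b, a]] = [[0.3394, -0.3122],
 [-0.3122, 0.4072]].

Step 4 — quadratic form (x̄ - mu_0)^T · S^{-1} · (x̄ - mu_0):
  S^{-1} · (x̄ - mu_0) = (1.1742, -1.1403),
  (x̄ - mu_0)^T · [...] = (3)·(1.1742) + (-0.5)·(-1.1403) = 4.0928.

Step 5 — scale by n: T² = 4 · 4.0928 = 16.371.

T² ≈ 16.371


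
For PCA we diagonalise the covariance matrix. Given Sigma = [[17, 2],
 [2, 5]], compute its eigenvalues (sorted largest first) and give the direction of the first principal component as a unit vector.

Step 1 — characteristic polynomial of 2×2 Sigma:
  det(Sigma - λI) = λ² - trace · λ + det = 0.
  trace = 17 + 5 = 22, det = 17·5 - (2)² = 81.
Step 2 — discriminant:
  Δ = trace² - 4·det = 484 - 324 = 160.
Step 3 — eigenvalues:
  λ = (trace ± √Δ)/2 = (22 ± 12.6491)/2,
  λ_1 = 17.3246,  λ_2 = 4.6754.

Step 4 — unit eigenvector for λ_1: solve (Sigma - λ_1 I)v = 0. First row:
  (17 - 17.3246)·v_x + (2)·v_y = 0, i.e. (-0.3246)·v_x + (2)·v_y = 0,
  so v ∝ (b, λ_1 - a) = (2, 0.3246) = u.
  ||u|| = √((2)² + (0.3246)²) = √(4.1053) ≈ 2.0262,
  v_1 = u/||u|| ≈ (0.9871, 0.1602) (||v_1|| = 1).

λ_1 = 17.3246,  λ_2 = 4.6754;  v_1 ≈ (0.9871, 0.1602)


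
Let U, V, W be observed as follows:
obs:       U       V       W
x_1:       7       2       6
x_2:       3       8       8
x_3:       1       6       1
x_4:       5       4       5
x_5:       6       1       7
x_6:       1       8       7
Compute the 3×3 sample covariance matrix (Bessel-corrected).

Step 1 — column means:
  mean(U) = (7 + 3 + 1 + 5 + 6 + 1) / 6 = 23/6 = 3.8333
  mean(V) = (2 + 8 + 6 + 4 + 1 + 8) / 6 = 29/6 = 4.8333
  mean(W) = (6 + 8 + 1 + 5 + 7 + 7) / 6 = 34/6 = 5.6667

Step 2 — sample covariance S[i,j] = (1/(n-1)) · Σ_k (x_{k,i} - mean_i) · (x_{k,j} - mean_j), with n-1 = 5.
  S[U,U] = ((3.1667)·(3.1667) + (-0.8333)·(-0.8333) + (-2.8333)·(-2.8333) + (1.1667)·(1.1667) + (2.1667)·(2.1667) + (-2.8333)·(-2.8333)) / 5 = 32.8333/5 = 6.5667
  S[U,V] = ((3.1667)·(-2.8333) + (-0.8333)·(3.1667) + (-2.8333)·(1.1667) + (1.1667)·(-0.8333) + (2.1667)·(-3.8333) + (-2.8333)·(3.1667)) / 5 = -33.1667/5 = -6.6333
  S[U,W] = ((3.1667)·(0.3333) + (-0.8333)·(2.3333) + (-2.8333)·(-4.6667) + (1.1667)·(-0.6667) + (2.1667)·(1.3333) + (-2.8333)·(1.3333)) / 5 = 10.6667/5 = 2.1333
  S[V,V] = ((-2.8333)·(-2.8333) + (3.1667)·(3.1667) + (1.1667)·(1.1667) + (-0.8333)·(-0.8333) + (-3.8333)·(-3.8333) + (3.1667)·(3.1667)) / 5 = 44.8333/5 = 8.9667
  S[V,W] = ((-2.8333)·(0.3333) + (3.1667)·(2.3333) + (1.1667)·(-4.6667) + (-0.8333)·(-0.6667) + (-3.8333)·(1.3333) + (3.1667)·(1.3333)) / 5 = 0.6667/5 = 0.1333
  S[W,W] = ((0.3333)·(0.3333) + (2.3333)·(2.3333) + (-4.6667)·(-4.6667) + (-0.6667)·(-0.6667) + (1.3333)·(1.3333) + (1.3333)·(1.3333)) / 5 = 31.3333/5 = 6.2667

S is symmetric (S[j,i] = S[i,j]). Assembling:

S = [[6.5667, -6.6333, 2.1333],
 [-6.6333, 8.9667, 0.1333],
 [2.1333, 0.1333, 6.2667]]


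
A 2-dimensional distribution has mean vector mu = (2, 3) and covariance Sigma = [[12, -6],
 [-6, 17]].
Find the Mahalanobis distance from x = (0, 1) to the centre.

Step 1 — centre the observation: (x - mu) = (-2, -2).

Step 2 — invert Sigma. det(Sigma) = 12·17 - (-6)² = 168.
  Sigma^{-1} = (1/det) · [[d, -b], [-b, a]] = [[0.1012, 0.0357],
 [0.0357, 0.0714]].

Step 3 — form the quadratic (x - mu)^T · Sigma^{-1} · (x - mu):
  Sigma^{-1} · (x - mu) = (-0.2738, -0.2143).
  (x - mu)^T · [Sigma^{-1} · (x - mu)] = (-2)·(-0.2738) + (-2)·(-0.2143) = 0.9762.

Step 4 — take square root: d = √(0.9762) ≈ 0.988.

d(x, mu) = √(0.9762) ≈ 0.988


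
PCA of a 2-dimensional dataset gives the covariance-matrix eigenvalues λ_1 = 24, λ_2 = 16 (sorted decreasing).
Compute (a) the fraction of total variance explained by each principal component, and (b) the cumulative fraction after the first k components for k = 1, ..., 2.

Step 1 — total variance = trace(Sigma) = Σ λ_i = 24 + 16 = 40.

Step 2 — fraction explained by component i = λ_i / Σ λ:
  PC1: 24/40 = 0.6
  PC2: 16/40 = 0.4

Step 3 — cumulative fraction after k components = (λ_1 + ... + λ_k) / Σ λ:
  k = 1: 24/40 = 0.6
  k = 2: (24 + 16)/40 = 40/40 = 1

Summary (fraction, with percent):

explained: PC1 0.6 (60%), PC2 0.4 (40%);  cumulative: 0.6, 1


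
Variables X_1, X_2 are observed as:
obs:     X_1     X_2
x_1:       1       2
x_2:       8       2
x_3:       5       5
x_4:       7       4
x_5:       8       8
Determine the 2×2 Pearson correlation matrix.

Step 1 — column means:
  mean(X_1) = (1 + 8 + 5 + 7 + 8) / 5 = 29/5 = 5.8
  mean(X_2) = (2 + 2 + 5 + 4 + 8) / 5 = 21/5 = 4.2

Step 2 — sample variances and covariances s[i,j] = (1/(n-1)) · Σ_k (x_{k,i} - mean_i) · (x_{k,j} - mean_j), with n-1 = 4:
  s[X_1,X_1] = ((-4.8)·(-4.8) + (2.2)·(2.2) + (-0.8)·(-0.8) + (1.2)·(1.2) + (2.2)·(2.2)) / 4 = 34.8/4 = 8.7
  s[X_1,X_2] = ((-4.8)·(-2.2) + (2.2)·(-2.2) + (-0.8)·(0.8) + (1.2)·(-0.2) + (2.2)·(3.8)) / 4 = 13.2/4 = 3.3
  s[X_2,X_2] = ((-2.2)·(-2.2) + (-2.2)·(-2.2) + (0.8)·(0.8) + (-0.2)·(-0.2) + (3.8)·(3.8)) / 4 = 24.8/4 = 6.2
  Sample standard deviations s_i = √(s[i,i]):
  s(X_1) = √(8.7) = 2.9496
  s(X_2) = √(6.2) = 2.49

Step 3 — r_{ij} = s_{ij} / (s_i · s_j):
  r[X_1,X_1] = 1 (diagonal).
  r[X_1,X_2] = 3.3 / (2.9496 · 2.49) = 3.3 / 7.3444 = 0.4493
  r[X_2,X_2] = 1 (diagonal).

R is symmetric with unit diagonal. Assembling:

R = [[1, 0.4493],
 [0.4493, 1]]


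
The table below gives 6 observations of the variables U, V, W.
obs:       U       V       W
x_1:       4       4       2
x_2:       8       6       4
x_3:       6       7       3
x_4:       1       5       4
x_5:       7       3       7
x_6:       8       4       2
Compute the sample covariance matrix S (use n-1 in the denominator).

Step 1 — column means:
  mean(U) = (4 + 8 + 6 + 1 + 7 + 8) / 6 = 34/6 = 5.6667
  mean(V) = (4 + 6 + 7 + 5 + 3 + 4) / 6 = 29/6 = 4.8333
  mean(W) = (2 + 4 + 3 + 4 + 7 + 2) / 6 = 22/6 = 3.6667

Step 2 — sample covariance S[i,j] = (1/(n-1)) · Σ_k (x_{k,i} - mean_i) · (x_{k,j} - mean_j), with n-1 = 5.
  S[U,U] = ((-1.6667)·(-1.6667) + (2.3333)·(2.3333) + (0.3333)·(0.3333) + (-4.6667)·(-4.6667) + (1.3333)·(1.3333) + (2.3333)·(2.3333)) / 5 = 37.3333/5 = 7.4667
  S[U,V] = ((-1.6667)·(-0.8333) + (2.3333)·(1.1667) + (0.3333)·(2.1667) + (-4.6667)·(0.1667) + (1.3333)·(-1.8333) + (2.3333)·(-0.8333)) / 5 = -0.3333/5 = -0.0667
  S[U,W] = ((-1.6667)·(-1.6667) + (2.3333)·(0.3333) + (0.3333)·(-0.6667) + (-4.6667)·(0.3333) + (1.3333)·(3.3333) + (2.3333)·(-1.6667)) / 5 = 2.3333/5 = 0.4667
  S[V,V] = ((-0.8333)·(-0.8333) + (1.1667)·(1.1667) + (2.1667)·(2.1667) + (0.1667)·(0.1667) + (-1.8333)·(-1.8333) + (-0.8333)·(-0.8333)) / 5 = 10.8333/5 = 2.1667
  S[V,W] = ((-0.8333)·(-1.6667) + (1.1667)·(0.3333) + (2.1667)·(-0.6667) + (0.1667)·(0.3333) + (-1.8333)·(3.3333) + (-0.8333)·(-1.6667)) / 5 = -4.3333/5 = -0.8667
  S[W,W] = ((-1.6667)·(-1.6667) + (0.3333)·(0.3333) + (-0.6667)·(-0.6667) + (0.3333)·(0.3333) + (3.3333)·(3.3333) + (-1.6667)·(-1.6667)) / 5 = 17.3333/5 = 3.4667

S is symmetric (S[j,i] = S[i,j]). Assembling:

S = [[7.4667, -0.0667, 0.4667],
 [-0.0667, 2.1667, -0.8667],
 [0.4667, -0.8667, 3.4667]]
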